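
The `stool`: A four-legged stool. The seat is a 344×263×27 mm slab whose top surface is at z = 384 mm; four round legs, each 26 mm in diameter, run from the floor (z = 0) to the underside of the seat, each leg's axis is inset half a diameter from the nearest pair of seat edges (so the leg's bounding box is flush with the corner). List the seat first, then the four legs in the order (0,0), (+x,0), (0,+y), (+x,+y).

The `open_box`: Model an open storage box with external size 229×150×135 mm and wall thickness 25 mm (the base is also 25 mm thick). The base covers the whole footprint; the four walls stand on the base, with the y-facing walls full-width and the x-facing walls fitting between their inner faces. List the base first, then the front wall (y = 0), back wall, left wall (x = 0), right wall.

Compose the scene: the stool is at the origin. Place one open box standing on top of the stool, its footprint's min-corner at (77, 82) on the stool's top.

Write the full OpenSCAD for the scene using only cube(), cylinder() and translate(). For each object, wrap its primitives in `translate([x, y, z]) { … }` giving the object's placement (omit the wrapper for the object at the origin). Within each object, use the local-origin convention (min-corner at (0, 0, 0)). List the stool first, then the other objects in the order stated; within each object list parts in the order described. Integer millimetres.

translate([0, 0, 357]) cube([344, 263, 27]);
translate([13, 13, 0]) cylinder(h = 357, r = 13);
translate([331, 13, 0]) cylinder(h = 357, r = 13);
translate([13, 250, 0]) cylinder(h = 357, r = 13);
translate([331, 250, 0]) cylinder(h = 357, r = 13);
translate([77, 82, 384]) {
  cube([229, 150, 25]);
  translate([0, 0, 25]) cube([229, 25, 110]);
  translate([0, 125, 25]) cube([229, 25, 110]);
  translate([0, 25, 25]) cube([25, 100, 110]);
  translate([204, 25, 25]) cube([25, 100, 110]);
}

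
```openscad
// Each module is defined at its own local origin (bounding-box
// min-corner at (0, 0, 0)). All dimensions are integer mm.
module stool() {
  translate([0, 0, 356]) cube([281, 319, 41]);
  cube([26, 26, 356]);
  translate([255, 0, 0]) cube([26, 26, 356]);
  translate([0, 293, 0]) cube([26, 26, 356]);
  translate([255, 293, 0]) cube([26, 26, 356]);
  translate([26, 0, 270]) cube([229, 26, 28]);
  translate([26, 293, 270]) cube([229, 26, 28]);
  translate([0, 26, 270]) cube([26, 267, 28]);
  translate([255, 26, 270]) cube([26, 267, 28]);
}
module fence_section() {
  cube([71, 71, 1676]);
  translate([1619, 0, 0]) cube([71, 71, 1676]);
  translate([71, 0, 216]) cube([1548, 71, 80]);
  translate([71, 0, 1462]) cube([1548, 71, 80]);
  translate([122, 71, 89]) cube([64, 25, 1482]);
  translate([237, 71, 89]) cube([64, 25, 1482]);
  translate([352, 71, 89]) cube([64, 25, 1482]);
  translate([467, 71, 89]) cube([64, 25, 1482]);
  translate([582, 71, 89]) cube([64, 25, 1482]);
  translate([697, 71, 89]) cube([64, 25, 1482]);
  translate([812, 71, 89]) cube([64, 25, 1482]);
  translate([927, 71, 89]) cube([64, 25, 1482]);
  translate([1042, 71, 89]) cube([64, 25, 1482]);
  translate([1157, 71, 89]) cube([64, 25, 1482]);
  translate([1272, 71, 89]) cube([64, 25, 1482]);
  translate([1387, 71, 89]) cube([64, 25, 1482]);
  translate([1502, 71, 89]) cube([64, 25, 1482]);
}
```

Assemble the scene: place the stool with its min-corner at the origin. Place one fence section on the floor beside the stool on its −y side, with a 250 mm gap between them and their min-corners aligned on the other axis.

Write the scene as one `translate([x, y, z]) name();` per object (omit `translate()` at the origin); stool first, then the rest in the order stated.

stool();
translate([0, -346, 0]) fence_section();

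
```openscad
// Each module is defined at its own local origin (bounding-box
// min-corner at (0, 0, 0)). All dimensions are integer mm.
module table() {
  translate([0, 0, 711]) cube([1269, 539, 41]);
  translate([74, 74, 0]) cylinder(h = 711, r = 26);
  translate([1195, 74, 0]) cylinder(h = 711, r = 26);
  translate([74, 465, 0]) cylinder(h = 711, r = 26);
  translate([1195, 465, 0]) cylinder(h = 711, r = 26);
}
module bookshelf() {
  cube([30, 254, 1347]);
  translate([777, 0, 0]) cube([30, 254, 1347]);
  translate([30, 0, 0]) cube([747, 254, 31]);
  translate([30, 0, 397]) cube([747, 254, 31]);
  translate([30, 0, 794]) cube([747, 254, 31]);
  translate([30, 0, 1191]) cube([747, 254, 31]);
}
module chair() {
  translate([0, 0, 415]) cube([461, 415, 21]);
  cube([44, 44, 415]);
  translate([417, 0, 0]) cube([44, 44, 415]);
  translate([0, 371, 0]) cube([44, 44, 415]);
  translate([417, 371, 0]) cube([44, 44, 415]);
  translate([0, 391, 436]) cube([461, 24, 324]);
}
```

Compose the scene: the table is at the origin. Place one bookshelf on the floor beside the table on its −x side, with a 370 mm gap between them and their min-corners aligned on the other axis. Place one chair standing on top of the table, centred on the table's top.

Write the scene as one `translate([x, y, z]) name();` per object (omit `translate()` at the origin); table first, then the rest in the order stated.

table();
translate([-1177, 0, 0]) bookshelf();
translate([404, 62, 752]) chair();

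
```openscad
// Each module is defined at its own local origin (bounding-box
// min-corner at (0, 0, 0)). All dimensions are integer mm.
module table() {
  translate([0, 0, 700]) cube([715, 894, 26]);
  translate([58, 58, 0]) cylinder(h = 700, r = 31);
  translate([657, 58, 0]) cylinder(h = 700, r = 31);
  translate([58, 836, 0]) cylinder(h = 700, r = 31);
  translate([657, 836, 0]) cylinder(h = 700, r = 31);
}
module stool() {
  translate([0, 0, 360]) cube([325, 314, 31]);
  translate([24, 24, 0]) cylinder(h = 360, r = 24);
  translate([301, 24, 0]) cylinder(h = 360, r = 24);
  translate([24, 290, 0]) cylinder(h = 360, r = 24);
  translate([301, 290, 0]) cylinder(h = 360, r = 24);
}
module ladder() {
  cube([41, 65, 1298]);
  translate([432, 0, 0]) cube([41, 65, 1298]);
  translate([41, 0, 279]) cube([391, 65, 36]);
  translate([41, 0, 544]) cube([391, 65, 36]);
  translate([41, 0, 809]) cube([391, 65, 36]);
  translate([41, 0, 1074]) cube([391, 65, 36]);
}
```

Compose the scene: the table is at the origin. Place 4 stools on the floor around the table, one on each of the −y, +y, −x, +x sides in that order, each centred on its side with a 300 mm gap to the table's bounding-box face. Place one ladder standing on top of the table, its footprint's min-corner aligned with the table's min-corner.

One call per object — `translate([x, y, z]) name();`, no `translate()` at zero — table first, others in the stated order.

table();
translate([195, -614, 0]) stool();
translate([195, 1194, 0]) stool();
translate([-625, 290, 0]) stool();
translate([1015, 290, 0]) stool();
translate([0, 0, 726]) ladder();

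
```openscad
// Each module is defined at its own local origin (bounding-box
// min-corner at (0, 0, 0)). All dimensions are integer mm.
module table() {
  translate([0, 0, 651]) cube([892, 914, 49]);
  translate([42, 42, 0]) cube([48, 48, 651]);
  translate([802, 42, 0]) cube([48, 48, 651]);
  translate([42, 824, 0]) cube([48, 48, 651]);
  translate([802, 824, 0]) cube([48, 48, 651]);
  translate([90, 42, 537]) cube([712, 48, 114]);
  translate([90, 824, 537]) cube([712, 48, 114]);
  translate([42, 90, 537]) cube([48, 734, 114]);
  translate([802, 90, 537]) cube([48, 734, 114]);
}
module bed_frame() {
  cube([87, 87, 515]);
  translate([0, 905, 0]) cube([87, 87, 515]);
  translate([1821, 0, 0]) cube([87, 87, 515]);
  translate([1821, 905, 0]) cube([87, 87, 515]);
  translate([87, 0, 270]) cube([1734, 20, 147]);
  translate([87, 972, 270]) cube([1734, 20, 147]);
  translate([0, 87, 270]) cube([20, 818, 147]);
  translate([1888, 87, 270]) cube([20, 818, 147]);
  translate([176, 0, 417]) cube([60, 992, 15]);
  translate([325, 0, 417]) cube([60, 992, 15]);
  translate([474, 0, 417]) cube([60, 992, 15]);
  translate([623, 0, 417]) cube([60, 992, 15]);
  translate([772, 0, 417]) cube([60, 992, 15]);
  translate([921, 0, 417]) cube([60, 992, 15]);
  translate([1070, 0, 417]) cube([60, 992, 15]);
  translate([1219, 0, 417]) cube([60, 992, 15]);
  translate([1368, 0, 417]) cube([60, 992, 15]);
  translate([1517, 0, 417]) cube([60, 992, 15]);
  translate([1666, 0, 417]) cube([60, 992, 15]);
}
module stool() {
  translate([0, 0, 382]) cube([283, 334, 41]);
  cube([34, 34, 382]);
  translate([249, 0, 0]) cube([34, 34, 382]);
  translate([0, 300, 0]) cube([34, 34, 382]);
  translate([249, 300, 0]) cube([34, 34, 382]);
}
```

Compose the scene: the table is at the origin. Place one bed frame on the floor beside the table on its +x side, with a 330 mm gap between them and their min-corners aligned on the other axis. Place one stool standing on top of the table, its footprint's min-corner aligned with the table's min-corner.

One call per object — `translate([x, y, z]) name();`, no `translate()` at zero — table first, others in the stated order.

table();
translate([1222, 0, 0]) bed_frame();
translate([0, 0, 700]) stool();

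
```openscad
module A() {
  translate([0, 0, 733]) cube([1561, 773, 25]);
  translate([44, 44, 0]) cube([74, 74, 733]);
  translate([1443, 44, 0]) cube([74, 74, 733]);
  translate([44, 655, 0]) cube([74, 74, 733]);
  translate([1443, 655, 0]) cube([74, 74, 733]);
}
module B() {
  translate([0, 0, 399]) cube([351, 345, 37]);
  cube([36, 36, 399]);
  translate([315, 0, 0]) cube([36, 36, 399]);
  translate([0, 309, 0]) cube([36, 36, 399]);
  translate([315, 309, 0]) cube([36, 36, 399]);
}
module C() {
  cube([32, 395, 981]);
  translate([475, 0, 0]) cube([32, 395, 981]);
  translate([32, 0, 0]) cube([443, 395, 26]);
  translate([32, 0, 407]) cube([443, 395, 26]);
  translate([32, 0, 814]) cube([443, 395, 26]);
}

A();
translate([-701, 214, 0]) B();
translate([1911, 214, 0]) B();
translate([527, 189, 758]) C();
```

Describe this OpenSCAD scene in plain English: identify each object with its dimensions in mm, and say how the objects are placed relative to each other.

A is a table: top 1561 mm (x) × 773 mm (y), 25 mm thick, upper face at z = 758 mm, on four 74×74 mm square legs, each inset 44 mm from the nearest pair of top edges, running from z = 0 to the bottom of the top.

B is a simple wooden stool: a rectangular seat 351 mm (x) by 345 mm (y), 37 mm thick, top face at z = 436 mm, on four square legs, each 36×36 mm in cross-section. The legs rest on z = 0, each flush with a corner of the seat.

C is a bookshelf 507 mm wide overall, 395 mm deep and 981 mm tall. The two sides are 32 mm thick vertical panels. 3 horizontal shelves of 26 mm thickness span between the inner faces of the sides; the lowest shelf sits on the floor and shelves are stacked with a clear vertical gap of 381 mm between each pair.

Two stools sit around the table at the −x, +x sides. The bookshelf is on top of the table, centred.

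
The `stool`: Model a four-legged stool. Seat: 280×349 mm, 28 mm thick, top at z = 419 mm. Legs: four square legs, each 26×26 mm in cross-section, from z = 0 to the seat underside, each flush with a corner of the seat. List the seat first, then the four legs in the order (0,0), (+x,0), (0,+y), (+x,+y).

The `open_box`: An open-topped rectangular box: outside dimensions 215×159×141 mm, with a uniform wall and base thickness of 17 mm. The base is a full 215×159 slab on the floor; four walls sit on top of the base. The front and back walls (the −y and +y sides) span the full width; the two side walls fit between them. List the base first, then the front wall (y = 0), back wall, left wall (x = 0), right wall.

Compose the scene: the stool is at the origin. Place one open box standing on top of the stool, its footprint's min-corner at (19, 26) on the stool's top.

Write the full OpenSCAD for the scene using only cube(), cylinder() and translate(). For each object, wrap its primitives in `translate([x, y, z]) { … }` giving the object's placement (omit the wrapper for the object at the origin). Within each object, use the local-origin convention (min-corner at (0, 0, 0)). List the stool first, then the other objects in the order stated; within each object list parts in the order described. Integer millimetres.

translate([0, 0, 391]) cube([280, 349, 28]);
cube([26, 26, 391]);
translate([254, 0, 0]) cube([26, 26, 391]);
translate([0, 323, 0]) cube([26, 26, 391]);
translate([254, 323, 0]) cube([26, 26, 391]);
translate([19, 26, 419]) {
  cube([215, 159, 17]);
  translate([0, 0, 17]) cube([215, 17, 124]);
  translate([0, 142, 17]) cube([215, 17, 124]);
  translate([0, 17, 17]) cube([17, 125, 124]);
  translate([198, 17, 17]) cube([17, 125, 124]);
}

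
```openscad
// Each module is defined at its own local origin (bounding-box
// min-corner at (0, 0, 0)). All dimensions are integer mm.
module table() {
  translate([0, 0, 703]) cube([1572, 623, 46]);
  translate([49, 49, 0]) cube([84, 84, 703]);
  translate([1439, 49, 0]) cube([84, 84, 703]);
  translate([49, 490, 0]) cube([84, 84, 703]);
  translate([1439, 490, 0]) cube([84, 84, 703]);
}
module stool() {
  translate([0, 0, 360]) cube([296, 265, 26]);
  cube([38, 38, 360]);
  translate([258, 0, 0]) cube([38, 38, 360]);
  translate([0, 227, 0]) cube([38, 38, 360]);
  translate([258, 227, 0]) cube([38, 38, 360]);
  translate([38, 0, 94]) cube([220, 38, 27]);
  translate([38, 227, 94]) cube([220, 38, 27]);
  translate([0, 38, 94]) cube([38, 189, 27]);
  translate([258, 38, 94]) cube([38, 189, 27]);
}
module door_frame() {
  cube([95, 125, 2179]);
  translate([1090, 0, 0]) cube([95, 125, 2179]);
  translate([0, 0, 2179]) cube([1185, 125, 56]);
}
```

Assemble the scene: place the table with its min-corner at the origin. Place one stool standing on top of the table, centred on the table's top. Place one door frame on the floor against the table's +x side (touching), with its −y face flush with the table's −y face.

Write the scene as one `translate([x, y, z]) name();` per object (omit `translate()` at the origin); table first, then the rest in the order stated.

table();
translate([638, 179, 749]) stool();
translate([1572, 0, 0]) door_frame();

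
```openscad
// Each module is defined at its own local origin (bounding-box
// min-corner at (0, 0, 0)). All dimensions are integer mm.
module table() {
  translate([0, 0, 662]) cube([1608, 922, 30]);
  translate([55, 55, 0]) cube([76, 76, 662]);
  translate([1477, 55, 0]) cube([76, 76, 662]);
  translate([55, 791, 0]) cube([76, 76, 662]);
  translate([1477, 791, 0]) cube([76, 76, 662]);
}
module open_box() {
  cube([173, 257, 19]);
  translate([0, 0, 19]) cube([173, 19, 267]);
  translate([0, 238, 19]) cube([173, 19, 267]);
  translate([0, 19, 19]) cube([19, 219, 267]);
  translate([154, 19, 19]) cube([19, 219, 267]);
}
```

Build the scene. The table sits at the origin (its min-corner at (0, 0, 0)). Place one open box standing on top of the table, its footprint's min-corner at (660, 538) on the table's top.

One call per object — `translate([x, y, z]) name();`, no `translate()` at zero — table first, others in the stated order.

table();
translate([660, 538, 692]) open_box();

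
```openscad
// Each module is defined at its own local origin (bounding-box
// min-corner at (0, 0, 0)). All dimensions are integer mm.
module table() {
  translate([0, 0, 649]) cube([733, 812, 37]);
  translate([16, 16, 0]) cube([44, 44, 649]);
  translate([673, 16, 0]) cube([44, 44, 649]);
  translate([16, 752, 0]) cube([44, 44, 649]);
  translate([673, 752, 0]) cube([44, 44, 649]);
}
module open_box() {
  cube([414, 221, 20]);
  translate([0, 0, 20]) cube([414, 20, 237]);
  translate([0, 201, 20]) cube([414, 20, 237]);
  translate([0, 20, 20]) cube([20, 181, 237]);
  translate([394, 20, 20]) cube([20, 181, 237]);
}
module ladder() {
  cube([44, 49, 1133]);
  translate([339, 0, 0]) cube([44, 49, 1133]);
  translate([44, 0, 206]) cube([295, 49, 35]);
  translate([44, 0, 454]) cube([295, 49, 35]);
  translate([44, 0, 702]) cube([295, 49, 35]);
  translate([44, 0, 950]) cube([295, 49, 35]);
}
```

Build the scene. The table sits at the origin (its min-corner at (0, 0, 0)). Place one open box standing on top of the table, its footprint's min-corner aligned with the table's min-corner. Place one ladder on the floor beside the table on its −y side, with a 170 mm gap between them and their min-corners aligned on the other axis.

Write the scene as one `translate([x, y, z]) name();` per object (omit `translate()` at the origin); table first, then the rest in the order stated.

table();
translate([0, 0, 686]) open_box();
translate([0, -219, 0]) ladder();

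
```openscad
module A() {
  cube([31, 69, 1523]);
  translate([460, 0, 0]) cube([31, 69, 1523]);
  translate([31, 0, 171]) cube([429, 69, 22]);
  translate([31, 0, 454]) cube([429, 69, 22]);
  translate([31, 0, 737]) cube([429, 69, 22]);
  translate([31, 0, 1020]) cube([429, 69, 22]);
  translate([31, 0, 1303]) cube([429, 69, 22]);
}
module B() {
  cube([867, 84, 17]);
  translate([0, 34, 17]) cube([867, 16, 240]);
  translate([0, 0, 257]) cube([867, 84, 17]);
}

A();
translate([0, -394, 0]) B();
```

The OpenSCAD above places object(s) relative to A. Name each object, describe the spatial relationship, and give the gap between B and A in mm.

A is a ladder. B is an I-beam. The I-beam is on the floor beside the ladder on its −y side. The gap between the I-beam and the ladder is 310 mm.

The I-beam's nearest face is 310 mm from the ladder's −y face.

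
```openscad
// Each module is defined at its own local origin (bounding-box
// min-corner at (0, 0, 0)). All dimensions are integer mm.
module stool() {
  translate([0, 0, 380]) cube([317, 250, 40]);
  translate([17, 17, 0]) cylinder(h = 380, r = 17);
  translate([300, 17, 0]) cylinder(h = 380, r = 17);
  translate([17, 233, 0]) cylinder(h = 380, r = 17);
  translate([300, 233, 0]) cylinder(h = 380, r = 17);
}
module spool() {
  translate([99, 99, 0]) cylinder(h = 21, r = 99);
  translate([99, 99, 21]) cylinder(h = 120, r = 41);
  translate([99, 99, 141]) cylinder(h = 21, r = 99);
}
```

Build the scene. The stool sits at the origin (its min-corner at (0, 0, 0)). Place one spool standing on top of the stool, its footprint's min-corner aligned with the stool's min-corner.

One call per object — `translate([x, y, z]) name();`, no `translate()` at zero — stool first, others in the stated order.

stool();
translate([0, 0, 420]) spool();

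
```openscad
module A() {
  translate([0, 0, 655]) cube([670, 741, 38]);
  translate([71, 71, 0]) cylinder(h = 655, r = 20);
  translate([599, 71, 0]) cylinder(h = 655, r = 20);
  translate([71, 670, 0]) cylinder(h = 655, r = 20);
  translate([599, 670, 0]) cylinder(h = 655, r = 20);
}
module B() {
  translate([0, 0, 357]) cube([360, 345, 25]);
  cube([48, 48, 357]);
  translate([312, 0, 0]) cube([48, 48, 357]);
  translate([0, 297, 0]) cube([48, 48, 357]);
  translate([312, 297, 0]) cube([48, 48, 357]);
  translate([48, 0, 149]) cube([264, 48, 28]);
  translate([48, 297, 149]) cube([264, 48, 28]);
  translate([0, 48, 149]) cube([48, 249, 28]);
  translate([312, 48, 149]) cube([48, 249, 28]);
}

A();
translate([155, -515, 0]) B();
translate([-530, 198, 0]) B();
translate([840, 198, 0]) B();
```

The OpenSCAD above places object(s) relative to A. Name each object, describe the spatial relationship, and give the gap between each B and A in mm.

Each stool's nearest face is 170 mm from the table's bounding box.

A is a table. B is a stool. Three stools sit around the table at the −y, −x, +x sides. The gap between each stool and the table is 170 mm.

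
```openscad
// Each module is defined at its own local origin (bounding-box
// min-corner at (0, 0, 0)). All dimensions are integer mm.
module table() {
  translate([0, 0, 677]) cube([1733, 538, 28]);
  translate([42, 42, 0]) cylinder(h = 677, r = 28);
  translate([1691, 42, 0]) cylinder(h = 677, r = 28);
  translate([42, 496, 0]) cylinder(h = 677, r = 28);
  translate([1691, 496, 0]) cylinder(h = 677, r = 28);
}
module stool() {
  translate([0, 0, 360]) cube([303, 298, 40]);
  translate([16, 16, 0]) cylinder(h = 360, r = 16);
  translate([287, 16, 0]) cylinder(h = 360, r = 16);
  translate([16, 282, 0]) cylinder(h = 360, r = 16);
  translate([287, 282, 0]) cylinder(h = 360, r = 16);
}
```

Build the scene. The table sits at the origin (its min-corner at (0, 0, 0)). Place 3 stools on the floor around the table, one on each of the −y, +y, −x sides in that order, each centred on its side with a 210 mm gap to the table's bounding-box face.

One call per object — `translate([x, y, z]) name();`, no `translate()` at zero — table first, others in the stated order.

table();
translate([715, -508, 0]) stool();
translate([715, 748, 0]) stool();
translate([-513, 120, 0]) stool();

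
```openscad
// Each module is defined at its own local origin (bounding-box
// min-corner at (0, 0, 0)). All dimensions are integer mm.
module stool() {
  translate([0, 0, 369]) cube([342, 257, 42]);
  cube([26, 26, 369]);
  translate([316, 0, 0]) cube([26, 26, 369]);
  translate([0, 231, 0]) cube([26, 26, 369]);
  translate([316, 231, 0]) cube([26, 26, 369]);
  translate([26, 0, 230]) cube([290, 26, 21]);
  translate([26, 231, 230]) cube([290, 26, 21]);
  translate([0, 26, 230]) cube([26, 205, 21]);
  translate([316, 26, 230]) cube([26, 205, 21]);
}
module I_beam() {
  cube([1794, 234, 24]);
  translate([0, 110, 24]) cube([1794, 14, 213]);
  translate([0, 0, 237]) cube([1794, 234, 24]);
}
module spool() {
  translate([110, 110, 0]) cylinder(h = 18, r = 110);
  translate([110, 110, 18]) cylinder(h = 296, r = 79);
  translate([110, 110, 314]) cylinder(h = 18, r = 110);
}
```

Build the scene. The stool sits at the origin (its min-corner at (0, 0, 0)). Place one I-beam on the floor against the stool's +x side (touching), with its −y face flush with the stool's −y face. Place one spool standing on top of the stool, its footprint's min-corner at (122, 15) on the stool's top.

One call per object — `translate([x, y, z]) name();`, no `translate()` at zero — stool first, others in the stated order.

stool();
translate([342, 0, 0]) I_beam();
translate([122, 15, 411]) spool();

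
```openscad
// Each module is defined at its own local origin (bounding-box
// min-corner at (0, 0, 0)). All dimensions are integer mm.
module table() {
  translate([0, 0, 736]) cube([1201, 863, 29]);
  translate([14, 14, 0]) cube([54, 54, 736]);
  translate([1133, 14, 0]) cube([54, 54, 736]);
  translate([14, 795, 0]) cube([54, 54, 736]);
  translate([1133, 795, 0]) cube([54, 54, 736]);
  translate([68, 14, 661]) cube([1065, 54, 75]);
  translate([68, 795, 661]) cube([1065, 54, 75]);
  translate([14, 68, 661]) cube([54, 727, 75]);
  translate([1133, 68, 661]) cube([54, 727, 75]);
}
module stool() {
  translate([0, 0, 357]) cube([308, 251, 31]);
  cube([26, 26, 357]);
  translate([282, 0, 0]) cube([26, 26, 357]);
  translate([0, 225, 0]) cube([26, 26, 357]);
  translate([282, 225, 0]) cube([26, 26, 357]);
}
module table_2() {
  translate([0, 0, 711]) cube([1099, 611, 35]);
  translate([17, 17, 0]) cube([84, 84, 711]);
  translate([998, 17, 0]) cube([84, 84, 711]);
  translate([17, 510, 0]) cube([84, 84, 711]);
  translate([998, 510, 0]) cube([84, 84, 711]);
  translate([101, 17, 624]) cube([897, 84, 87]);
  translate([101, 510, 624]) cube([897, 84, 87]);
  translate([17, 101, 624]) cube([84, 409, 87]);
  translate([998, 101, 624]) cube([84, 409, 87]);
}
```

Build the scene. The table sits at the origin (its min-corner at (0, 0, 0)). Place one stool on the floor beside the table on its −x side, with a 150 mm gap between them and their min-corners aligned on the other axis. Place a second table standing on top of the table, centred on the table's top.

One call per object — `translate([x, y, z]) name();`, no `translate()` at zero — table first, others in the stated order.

table();
translate([-458, 0, 0]) stool();
translate([51, 126, 765]) table_2();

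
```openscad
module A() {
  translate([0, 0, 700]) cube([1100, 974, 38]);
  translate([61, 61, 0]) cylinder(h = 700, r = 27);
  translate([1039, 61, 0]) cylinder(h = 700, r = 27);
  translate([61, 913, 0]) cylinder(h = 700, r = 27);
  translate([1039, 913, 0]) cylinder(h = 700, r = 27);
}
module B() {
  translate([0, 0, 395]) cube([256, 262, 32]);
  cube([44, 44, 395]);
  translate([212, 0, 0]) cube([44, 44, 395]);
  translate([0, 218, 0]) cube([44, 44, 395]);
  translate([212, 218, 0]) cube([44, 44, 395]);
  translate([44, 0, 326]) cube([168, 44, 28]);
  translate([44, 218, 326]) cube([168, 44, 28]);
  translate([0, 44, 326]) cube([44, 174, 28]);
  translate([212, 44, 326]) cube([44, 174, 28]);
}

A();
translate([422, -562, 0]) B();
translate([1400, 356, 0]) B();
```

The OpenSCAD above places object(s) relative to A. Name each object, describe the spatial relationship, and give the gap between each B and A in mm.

A is a table. B is a stool. Two stools sit around the table at the −y, +x sides. The gap between each stool and the table is 300 mm.

Each stool's nearest face is 300 mm from the table's bounding box.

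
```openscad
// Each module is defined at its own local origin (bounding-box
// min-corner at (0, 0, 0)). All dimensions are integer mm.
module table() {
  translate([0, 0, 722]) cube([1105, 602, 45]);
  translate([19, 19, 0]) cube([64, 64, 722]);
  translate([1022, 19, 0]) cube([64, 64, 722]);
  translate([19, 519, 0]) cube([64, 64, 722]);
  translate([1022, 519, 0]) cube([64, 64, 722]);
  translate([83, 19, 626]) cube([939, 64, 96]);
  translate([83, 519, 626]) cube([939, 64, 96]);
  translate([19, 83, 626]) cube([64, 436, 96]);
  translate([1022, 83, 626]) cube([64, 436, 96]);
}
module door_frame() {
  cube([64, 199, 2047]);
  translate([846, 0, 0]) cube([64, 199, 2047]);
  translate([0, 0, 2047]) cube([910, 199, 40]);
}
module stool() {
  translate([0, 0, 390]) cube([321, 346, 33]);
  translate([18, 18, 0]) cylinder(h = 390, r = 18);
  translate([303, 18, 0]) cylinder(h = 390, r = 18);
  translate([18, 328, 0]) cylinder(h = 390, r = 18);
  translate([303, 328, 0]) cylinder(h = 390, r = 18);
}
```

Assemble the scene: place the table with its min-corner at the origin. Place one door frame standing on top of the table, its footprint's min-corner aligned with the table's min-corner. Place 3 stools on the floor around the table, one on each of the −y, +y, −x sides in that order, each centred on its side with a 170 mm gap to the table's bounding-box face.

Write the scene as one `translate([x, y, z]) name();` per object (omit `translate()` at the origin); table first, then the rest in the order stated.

table();
translate([0, 0, 767]) door_frame();
translate([392, -516, 0]) stool();
translate([392, 772, 0]) stool();
translate([-491, 128, 0]) stool();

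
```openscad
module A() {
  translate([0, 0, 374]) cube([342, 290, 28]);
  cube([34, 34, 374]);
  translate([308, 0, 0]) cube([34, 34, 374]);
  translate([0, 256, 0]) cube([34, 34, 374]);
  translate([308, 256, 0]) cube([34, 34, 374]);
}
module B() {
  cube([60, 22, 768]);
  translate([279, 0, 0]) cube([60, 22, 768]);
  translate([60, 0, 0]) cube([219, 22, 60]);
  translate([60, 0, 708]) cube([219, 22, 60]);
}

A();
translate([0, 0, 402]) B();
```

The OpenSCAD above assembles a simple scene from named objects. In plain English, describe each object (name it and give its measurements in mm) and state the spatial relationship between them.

A is a simple wooden stool: a rectangular seat 342 mm (x) by 290 mm (y), 28 mm thick, top face at z = 402 mm, on four square legs, each 34×34 mm in cross-section. The legs rest on z = 0, each flush with a corner of the seat.

B is a rectangular picture frame lying in the x–z plane (depth along y). The opening is 219 mm wide (x) by 648 mm tall (z), surrounded by a border 60 mm wide on all four sides. The frame is 22 mm deep and is made of two full-height vertical stiles with two horizontal rails fitted between them.

The picture frame is on top of the stool.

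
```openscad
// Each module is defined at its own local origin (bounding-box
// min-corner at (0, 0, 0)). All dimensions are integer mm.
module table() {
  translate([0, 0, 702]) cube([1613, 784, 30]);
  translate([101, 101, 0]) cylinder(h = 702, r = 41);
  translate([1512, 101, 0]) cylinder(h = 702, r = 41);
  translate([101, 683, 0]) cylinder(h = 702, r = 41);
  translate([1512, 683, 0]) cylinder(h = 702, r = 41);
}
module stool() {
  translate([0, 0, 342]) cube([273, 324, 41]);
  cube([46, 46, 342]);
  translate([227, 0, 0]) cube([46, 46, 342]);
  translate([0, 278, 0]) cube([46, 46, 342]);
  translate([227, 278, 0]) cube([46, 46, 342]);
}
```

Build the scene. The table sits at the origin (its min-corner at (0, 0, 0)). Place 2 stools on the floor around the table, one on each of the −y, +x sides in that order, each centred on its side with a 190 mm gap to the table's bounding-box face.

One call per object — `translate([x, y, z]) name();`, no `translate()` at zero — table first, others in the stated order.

table();
translate([670, -514, 0]) stool();
translate([1803, 230, 0]) stool();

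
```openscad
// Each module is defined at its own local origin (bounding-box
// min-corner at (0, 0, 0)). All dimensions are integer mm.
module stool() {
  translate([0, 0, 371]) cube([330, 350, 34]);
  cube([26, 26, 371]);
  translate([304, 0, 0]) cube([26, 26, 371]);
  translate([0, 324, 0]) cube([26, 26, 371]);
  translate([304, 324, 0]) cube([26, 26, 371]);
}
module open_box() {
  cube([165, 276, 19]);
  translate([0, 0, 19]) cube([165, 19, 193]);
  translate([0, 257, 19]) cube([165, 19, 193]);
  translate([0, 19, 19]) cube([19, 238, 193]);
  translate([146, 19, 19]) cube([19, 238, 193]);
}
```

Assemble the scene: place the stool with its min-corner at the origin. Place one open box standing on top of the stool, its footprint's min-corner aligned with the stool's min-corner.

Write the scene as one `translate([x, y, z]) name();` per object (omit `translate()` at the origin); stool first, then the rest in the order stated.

stool();
translate([0, 0, 405]) open_box();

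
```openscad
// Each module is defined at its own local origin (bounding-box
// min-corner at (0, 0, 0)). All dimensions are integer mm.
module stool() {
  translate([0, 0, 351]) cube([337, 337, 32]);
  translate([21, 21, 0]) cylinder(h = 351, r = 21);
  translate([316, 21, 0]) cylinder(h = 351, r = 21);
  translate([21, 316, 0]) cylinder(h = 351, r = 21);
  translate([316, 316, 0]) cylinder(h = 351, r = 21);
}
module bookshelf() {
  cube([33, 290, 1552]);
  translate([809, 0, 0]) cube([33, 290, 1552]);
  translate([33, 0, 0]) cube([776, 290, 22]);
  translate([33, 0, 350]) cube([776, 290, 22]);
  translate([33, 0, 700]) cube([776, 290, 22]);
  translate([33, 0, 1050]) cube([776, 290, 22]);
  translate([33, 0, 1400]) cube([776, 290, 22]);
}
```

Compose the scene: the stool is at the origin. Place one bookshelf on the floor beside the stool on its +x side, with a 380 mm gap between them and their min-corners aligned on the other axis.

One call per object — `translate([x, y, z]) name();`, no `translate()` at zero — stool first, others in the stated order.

stool();
translate([717, 0, 0]) bookshelf();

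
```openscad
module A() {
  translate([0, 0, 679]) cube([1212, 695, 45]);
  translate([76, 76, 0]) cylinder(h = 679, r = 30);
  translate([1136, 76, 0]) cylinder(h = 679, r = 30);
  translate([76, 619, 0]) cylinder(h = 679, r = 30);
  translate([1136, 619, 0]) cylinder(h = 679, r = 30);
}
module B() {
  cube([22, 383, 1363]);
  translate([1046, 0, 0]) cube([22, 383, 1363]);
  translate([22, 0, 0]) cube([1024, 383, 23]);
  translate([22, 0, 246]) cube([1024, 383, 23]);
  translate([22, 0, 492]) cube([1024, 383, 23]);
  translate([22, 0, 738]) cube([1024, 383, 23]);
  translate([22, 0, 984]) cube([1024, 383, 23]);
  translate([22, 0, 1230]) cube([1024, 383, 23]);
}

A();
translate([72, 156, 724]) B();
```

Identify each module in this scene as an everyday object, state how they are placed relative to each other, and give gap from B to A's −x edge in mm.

A is a table. B is a bookshelf. The bookshelf is on top of the table, centred. The gap from the bookshelf to the table's −x edge is 72 mm.

The bookshelf's min-x is at 72; the table's min-x is 0; gap = 72 mm.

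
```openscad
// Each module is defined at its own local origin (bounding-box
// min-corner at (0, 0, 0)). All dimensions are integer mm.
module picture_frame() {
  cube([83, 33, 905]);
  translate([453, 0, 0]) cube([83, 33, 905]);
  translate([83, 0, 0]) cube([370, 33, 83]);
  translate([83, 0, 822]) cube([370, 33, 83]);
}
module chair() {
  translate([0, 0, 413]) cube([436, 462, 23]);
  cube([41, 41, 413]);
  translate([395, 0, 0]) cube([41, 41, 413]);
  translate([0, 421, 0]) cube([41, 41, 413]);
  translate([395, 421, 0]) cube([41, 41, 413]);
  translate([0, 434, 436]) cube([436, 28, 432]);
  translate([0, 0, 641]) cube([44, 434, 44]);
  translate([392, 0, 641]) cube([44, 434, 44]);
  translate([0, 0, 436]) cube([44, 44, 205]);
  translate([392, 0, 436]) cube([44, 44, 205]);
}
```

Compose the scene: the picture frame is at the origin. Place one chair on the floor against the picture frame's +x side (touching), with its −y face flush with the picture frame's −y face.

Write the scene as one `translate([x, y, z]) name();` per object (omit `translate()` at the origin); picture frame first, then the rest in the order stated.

picture_frame();
translate([536, 0, 0]) chair();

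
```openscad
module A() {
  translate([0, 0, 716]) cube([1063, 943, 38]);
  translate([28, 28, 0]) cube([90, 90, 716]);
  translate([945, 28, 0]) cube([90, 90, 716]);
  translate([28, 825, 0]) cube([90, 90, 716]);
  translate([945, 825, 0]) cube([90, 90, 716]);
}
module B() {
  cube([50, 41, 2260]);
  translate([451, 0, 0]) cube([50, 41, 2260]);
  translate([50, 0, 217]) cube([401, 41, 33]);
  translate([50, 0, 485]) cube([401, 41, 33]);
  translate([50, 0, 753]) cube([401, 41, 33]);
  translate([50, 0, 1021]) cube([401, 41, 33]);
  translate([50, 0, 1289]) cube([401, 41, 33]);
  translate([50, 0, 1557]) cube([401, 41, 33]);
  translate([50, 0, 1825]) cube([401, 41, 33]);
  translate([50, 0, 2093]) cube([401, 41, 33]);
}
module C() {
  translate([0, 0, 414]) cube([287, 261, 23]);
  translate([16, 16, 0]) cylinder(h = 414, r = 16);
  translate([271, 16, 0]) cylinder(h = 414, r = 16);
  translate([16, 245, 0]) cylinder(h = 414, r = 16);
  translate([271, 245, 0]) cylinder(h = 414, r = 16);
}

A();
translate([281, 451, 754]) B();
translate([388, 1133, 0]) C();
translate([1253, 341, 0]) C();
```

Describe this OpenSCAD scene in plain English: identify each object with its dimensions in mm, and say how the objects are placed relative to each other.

A is a table with a 1063×943 mm rectangular top, 38 mm thick, top surface at z = 754 mm, supported by four 90×90 mm square legs, each inset 28 mm from the nearest pair of top edges, running from the floor.

B is a wooden ladder with two side rails of 50×41 mm section and 2260 mm height, set 501 mm apart overall. Between them run 8 rectangular rungs (41 mm deep, 33 mm thick), front faces flush with the rails' −y face. The bottom of the first rung is 217 mm above the floor and each subsequent rung is 268 mm higher than the one below.

C is a simple wooden stool: a rectangular seat 287 mm (x) by 261 mm (y), 23 mm thick, top face at z = 437 mm, on four round legs, each 32 mm in diameter. The legs rest on z = 0, each leg's axis is inset half a diameter from the nearest pair of seat edges (so the leg's bounding box is flush with the corner).

The ladder is on top of the table, centred. Two stools sit around the table at the +y, +x sides.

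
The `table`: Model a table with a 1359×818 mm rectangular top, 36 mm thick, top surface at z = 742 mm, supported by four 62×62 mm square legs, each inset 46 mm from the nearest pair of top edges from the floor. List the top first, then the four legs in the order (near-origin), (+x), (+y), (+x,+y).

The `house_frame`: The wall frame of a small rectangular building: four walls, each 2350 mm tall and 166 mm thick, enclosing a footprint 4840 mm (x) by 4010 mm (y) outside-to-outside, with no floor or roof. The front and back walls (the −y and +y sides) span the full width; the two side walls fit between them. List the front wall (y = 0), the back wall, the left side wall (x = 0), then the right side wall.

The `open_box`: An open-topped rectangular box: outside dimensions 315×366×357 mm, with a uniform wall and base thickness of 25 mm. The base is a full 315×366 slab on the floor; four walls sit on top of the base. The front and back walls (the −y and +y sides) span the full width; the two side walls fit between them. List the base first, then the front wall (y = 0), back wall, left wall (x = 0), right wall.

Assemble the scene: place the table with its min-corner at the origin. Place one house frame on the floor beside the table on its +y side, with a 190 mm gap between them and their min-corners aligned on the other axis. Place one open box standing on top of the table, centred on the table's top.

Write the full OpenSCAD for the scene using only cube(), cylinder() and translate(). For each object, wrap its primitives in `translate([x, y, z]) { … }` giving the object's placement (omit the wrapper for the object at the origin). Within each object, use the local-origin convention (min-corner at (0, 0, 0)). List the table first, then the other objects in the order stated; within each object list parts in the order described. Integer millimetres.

translate([0, 0, 706]) cube([1359, 818, 36]);
translate([46, 46, 0]) cube([62, 62, 706]);
translate([1251, 46, 0]) cube([62, 62, 706]);
translate([46, 710, 0]) cube([62, 62, 706]);
translate([1251, 710, 0]) cube([62, 62, 706]);
translate([0, 1008, 0]) {
  cube([4840, 166, 2350]);
  translate([0, 3844, 0]) cube([4840, 166, 2350]);
  translate([0, 166, 0]) cube([166, 3678, 2350]);
  translate([4674, 166, 0]) cube([166, 3678, 2350]);
}
translate([522, 226, 742]) {
  cube([315, 366, 25]);
  translate([0, 0, 25]) cube([315, 25, 332]);
  translate([0, 341, 25]) cube([315, 25, 332]);
  translate([0, 25, 25]) cube([25, 316, 332]);
  translate([290, 25, 25]) cube([25, 316, 332]);
}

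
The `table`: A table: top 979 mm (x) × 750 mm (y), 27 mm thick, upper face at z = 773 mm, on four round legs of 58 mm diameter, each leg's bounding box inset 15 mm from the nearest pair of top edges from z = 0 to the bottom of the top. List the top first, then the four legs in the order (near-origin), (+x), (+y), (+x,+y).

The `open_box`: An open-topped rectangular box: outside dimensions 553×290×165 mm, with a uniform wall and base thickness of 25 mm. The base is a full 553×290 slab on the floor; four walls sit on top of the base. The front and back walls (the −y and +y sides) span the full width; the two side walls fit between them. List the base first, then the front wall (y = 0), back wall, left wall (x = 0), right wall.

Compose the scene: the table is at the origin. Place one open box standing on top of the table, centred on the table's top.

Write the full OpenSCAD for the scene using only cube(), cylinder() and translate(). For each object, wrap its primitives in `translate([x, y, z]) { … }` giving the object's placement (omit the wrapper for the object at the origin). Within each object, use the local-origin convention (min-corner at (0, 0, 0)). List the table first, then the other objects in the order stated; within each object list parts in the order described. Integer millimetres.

translate([0, 0, 746]) cube([979, 750, 27]);
translate([44, 44, 0]) cylinder(h = 746, r = 29);
translate([935, 44, 0]) cylinder(h = 746, r = 29);
translate([44, 706, 0]) cylinder(h = 746, r = 29);
translate([935, 706, 0]) cylinder(h = 746, r = 29);
translate([213, 230, 773]) {
  cube([553, 290, 25]);
  translate([0, 0, 25]) cube([553, 25, 140]);
  translate([0, 265, 25]) cube([553, 25, 140]);
  translate([0, 25, 25]) cube([25, 240, 140]);
  translate([528, 25, 25]) cube([25, 240, 140]);
}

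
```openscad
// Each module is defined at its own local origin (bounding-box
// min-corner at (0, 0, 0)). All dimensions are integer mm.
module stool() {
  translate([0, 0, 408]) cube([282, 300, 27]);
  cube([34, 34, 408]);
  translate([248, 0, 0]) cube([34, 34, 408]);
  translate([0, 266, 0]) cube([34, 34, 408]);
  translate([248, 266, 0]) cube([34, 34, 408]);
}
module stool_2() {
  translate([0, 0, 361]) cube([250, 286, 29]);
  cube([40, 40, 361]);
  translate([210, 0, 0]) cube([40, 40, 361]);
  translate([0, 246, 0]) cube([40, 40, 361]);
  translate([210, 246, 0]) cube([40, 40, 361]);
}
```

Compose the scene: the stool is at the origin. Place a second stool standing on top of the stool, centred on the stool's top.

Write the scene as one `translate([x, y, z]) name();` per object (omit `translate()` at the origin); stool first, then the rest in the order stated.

stool();
translate([16, 7, 435]) stool_2();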